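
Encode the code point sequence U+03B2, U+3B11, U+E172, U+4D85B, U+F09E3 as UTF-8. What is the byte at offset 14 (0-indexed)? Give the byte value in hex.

U+03B2 → 2-byte form CE B2 at offsets 0–1.
U+3B11 → 3-byte form E3 AC 91 at offsets 2–4.
U+E172 → 3-byte form EE 85 B2 at offsets 5–7.
U+4D85B → 4-byte form F1 8D A1 9B at offsets 8–11.
U+F09E3 → 4-byte form F3 B0 A7 A3 at offsets 12–15.
Offset 14 falls in char 5's range; it's byte 3 of F3 B0 A7 A3 = 0xA7.

0xA7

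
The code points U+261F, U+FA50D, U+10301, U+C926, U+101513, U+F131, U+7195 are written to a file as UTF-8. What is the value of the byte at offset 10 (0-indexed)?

U+261F → 3-byte form E2 98 9F at offsets 0–2.
U+FA50D → 4-byte form F3 BA 94 8D at offsets 3–6.
U+10301 → 4-byte form F0 90 8C 81 at offsets 7–10.
Offset 10 falls in char 3's range; it's byte 4 of F0 90 8C 81 = 0x81.

0x81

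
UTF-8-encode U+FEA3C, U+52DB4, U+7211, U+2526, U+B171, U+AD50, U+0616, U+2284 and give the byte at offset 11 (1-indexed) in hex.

1-indexed offset 11 is 0-indexed offset 10.
U+FEA3C → 4-byte form F3 BE A8 BC at offsets 0–3.
U+52DB4 → 4-byte form F1 92 B6 B4 at offsets 4–7.
U+7211 → 3-byte form E7 88 91 at offsets 8–10.
Offset 10 falls in char 3's range; it's byte 3 of E7 88 91 = 0x91.

0x91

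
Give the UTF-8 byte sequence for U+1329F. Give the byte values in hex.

U+1329F = 0x1329F = 78495 decimal. In range U+10000–U+10FFFF → 4-byte form: 11110xxx 10xxxxxx 10xxxxxx 10xxxxxx.
Binary (21 bits): 000010011001010011111.
Split 3+6+6+6: 000 | 010011 | 001010 | 011111.
Byte 1: 11110000 = 0xF0.
Byte 2: 10010011 = 0x93.
Byte 3: 10001010 = 0x8A.
Byte 4: 10011111 = 0x9F.

F0 93 8A 9F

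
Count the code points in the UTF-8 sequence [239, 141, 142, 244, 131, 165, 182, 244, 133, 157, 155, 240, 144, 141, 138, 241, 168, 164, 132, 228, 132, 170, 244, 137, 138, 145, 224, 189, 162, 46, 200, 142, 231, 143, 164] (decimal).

11

Byte at offset 0: 0xEF = 11101111 → 3-byte char (#1). Advance 3.
Byte at offset 3: 0xF4 = 11110100 → 4-byte char (#2). Advance 4.
Byte at offset 7: 0xF4 = 11110100 → 4-byte char (#3). Advance 4.
Byte at offset 11: 0xF0 = 11110000 → 4-byte char (#4). Advance 4.
Byte at offset 15: 0xF1 = 11110001 → 4-byte char (#5). Advance 4.
Byte at offset 19: 0xE4 = 11100100 → 3-byte char (#6). Advance 3.
Byte at offset 22: 0xF4 = 11110100 → 4-byte char (#7). Advance 4.
Byte at offset 26: 0xE0 = 11100000 → 3-byte char (#8). Advance 3.
Byte at offset 29: 0x2E = 00101110 → 1-byte char (#9). Advance 1.
Byte at offset 30: 0xC8 = 11001000 → 2-byte char (#10). Advance 2.
Byte at offset 32: 0xE7 = 11100111 → 3-byte char (#11). Advance 3.
Reached end at offset 35 after 11 code points.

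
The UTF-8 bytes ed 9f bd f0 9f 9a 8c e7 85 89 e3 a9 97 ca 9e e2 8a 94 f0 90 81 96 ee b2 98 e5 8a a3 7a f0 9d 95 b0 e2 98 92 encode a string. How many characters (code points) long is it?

Byte at offset 0: 0xED = 11101101 → 3-byte char (#1). Advance 3.
Byte at offset 3: 0xF0 = 11110000 → 4-byte char (#2). Advance 4.
Byte at offset 7: 0xE7 = 11100111 → 3-byte char (#3). Advance 3.
Byte at offset 10: 0xE3 = 11100011 → 3-byte char (#4). Advance 3.
Byte at offset 13: 0xCA = 11001010 → 2-byte char (#5). Advance 2.
Byte at offset 15: 0xE2 = 11100010 → 3-byte char (#6). Advance 3.
Byte at offset 18: 0xF0 = 11110000 → 4-byte char (#7). Advance 4.
Byte at offset 22: 0xEE = 11101110 → 3-byte char (#8). Advance 3.
Byte at offset 25: 0xE5 = 11100101 → 3-byte char (#9). Advance 3.
Byte at offset 28: 0x7A = 01111010 → 1-byte char (#10). Advance 1.
Byte at offset 29: 0xF0 = 11110000 → 4-byte char (#11). Advance 4.
Byte at offset 33: 0xE2 = 11100010 → 3-byte char (#12). Advance 3.
Reached end at offset 36 after 12 code points.

12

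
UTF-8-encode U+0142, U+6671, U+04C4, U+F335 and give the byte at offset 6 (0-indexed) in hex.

U+0142 → 2-byte form C5 82 at offsets 0–1.
U+6671 → 3-byte form E6 99 B1 at offsets 2–4.
U+04C4 → 2-byte form D3 84 at offsets 5–6.
Offset 6 falls in char 3's range; it's byte 2 of D3 84 = 0x84.

0x84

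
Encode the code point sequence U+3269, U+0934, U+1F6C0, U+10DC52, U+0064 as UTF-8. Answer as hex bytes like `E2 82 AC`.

U+3269: 3-byte form → E3 89 A9.
U+0934: 3-byte form → E0 A4 B4.
U+1F6C0: 4-byte form → F0 9F 9B 80.
U+10DC52: 4-byte form → F4 8D B1 92.
U+0064: 1-byte form → 64.
Concatenated (15 bytes): E3 89 A9 E0 A4 B4 F0 9F 9B 80 F4 8D B1 92 64.

E3 89 A9 E0 A4 B4 F0 9F 9B 80 F4 8D B1 92 64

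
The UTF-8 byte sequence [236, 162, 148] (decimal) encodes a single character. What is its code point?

U+C894

Leading byte 0xEC = 11101100 matches 1110xxxx → 3-byte sequence.
Byte 1: 0xEC = 11101100, payload 1100 (4 bits).
Byte 2: 0xA2 = 10100010 (10xxxxxx ✓), payload 100010.
Byte 3: 0x94 = 10010100 (10xxxxxx ✓), payload 010100.
Concatenate: 1100100010010100 = 0xC894 (16 bits → U+C894).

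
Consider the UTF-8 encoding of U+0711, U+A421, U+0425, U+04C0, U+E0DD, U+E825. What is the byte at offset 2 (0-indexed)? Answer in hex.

0xEA

U+0711 → 2-byte form DC 91 at offsets 0–1.
U+A421 → 3-byte form EA 90 A1 at offsets 2–4.
Offset 2 falls in char 2's range; it's byte 1 of EA 90 A1 = 0xEA.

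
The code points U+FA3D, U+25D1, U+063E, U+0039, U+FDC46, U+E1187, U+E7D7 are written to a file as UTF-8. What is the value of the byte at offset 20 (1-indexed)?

1-indexed offset 20 is 0-indexed offset 19.
U+FA3D → 3-byte form EF A8 BD at offsets 0–2.
U+25D1 → 3-byte form E2 97 91 at offsets 3–5.
U+063E → 2-byte form D8 BE at offsets 6–7.
U+0039 → 1-byte form 39 at offsets 8–8.
U+FDC46 → 4-byte form F3 BD B1 86 at offsets 9–12.
U+E1187 → 4-byte form F3 A1 86 87 at offsets 13–16.
U+E7D7 → 3-byte form EE 9F 97 at offsets 17–19.
Offset 19 falls in char 7's range; it's byte 3 of EE 9F 97 = 0x97.

0x97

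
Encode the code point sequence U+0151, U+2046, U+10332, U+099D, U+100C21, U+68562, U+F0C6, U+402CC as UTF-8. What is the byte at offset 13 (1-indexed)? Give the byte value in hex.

1-indexed offset 13 is 0-indexed offset 12.
U+0151 → 2-byte form C5 91 at offsets 0–1.
U+2046 → 3-byte form E2 81 86 at offsets 2–4.
U+10332 → 4-byte form F0 90 8C B2 at offsets 5–8.
U+099D → 3-byte form E0 A6 9D at offsets 9–11.
U+100C21 → 4-byte form F4 80 B0 A1 at offsets 12–15.
Offset 12 falls in char 5's range; it's byte 1 of F4 80 B0 A1 = 0xF4.

0xF4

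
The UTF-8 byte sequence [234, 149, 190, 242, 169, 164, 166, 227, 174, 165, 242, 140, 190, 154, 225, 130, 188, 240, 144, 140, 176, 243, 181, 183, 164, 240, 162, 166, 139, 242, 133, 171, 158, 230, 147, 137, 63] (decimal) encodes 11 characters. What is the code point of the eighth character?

U+2298B

Offset 0: leading byte 0xEA = 11101010 → 3-byte char #1 = EA 95 BE.
Offset 3: leading byte 0xF2 = 11110010 → 4-byte char #2 = F2 A9 A4 A6.
Offset 7: leading byte 0xE3 = 11100011 → 3-byte char #3 = E3 AE A5.
Offset 10: leading byte 0xF2 = 11110010 → 4-byte char #4 = F2 8C BE 9A.
Offset 14: leading byte 0xE1 = 11100001 → 3-byte char #5 = E1 82 BC.
Offset 17: leading byte 0xF0 = 11110000 → 4-byte char #6 = F0 90 8C B0.
Offset 21: leading byte 0xF3 = 11110011 → 4-byte char #7 = F3 B5 B7 A4.
Offset 25: leading byte 0xF0 = 11110000 → 4-byte char #8 = F0 A2 A6 8B.
Leading byte 0xF0 = 11110000 matches 11110xxx → 4-byte sequence.
Byte 1: 0xF0 = 11110000, payload 000 (3 bits).
Byte 2: 0xA2 = 10100010 (10xxxxxx ✓), payload 100010.
Byte 3: 0xA6 = 10100110 (10xxxxxx ✓), payload 100110.
Byte 4: 0x8B = 10001011 (10xxxxxx ✓), payload 001011.
Concatenate: 000100010100110001011 = 0x2298B (21 bits → U+2298B).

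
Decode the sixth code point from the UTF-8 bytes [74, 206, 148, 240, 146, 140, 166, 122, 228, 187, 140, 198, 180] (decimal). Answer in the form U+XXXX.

Offset 0: leading byte 0x4A = 01001010 → 1-byte char #1 = 4A.
Offset 1: leading byte 0xCE = 11001110 → 2-byte char #2 = CE 94.
Offset 3: leading byte 0xF0 = 11110000 → 4-byte char #3 = F0 92 8C A6.
Offset 7: leading byte 0x7A = 01111010 → 1-byte char #4 = 7A.
Offset 8: leading byte 0xE4 = 11100100 → 3-byte char #5 = E4 BB 8C.
Offset 11: leading byte 0xC6 = 11000110 → 2-byte char #6 = C6 B4.
Leading byte 0xC6 = 11000110 matches 110xxxxx → 2-byte sequence.
Byte 1: 0xC6 = 11000110, payload 00110 (5 bits).
Byte 2: 0xB4 = 10110100 (10xxxxxx ✓), payload 110100.
Concatenate: 00110110100 = 0x1B4 (11 bits → U+01B4).

U+01B4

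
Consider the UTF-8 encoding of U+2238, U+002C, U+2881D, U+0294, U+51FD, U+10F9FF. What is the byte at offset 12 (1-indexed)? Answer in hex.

0x87

1-indexed offset 12 is 0-indexed offset 11.
U+2238 → 3-byte form E2 88 B8 at offsets 0–2.
U+002C → 1-byte form 2C at offsets 3–3.
U+2881D → 4-byte form F0 A8 A0 9D at offsets 4–7.
U+0294 → 2-byte form CA 94 at offsets 8–9.
U+51FD → 3-byte form E5 87 BD at offsets 10–12.
Offset 11 falls in char 5's range; it's byte 2 of E5 87 BD = 0x87.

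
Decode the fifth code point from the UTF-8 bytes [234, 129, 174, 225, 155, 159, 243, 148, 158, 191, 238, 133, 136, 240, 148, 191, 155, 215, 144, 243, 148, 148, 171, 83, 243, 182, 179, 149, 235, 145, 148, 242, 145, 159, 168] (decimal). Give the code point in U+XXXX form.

U+14FDB

Offset 0: leading byte 0xEA = 11101010 → 3-byte char #1 = EA 81 AE.
Offset 3: leading byte 0xE1 = 11100001 → 3-byte char #2 = E1 9B 9F.
Offset 6: leading byte 0xF3 = 11110011 → 4-byte char #3 = F3 94 9E BF.
Offset 10: leading byte 0xEE = 11101110 → 3-byte char #4 = EE 85 88.
Offset 13: leading byte 0xF0 = 11110000 → 4-byte char #5 = F0 94 BF 9B.
Leading byte 0xF0 = 11110000 matches 11110xxx → 4-byte sequence.
Byte 1: 0xF0 = 11110000, payload 000 (3 bits).
Byte 2: 0x94 = 10010100 (10xxxxxx ✓), payload 010100.
Byte 3: 0xBF = 10111111 (10xxxxxx ✓), payload 111111.
Byte 4: 0x9B = 10011011 (10xxxxxx ✓), payload 011011.
Concatenate: 000010100111111011011 = 0x14FDB (21 bits → U+14FDB).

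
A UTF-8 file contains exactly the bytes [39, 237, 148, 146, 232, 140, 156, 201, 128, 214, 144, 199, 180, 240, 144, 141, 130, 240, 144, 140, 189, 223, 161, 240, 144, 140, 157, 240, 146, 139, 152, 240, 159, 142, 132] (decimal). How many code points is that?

12

Byte at offset 0: 0x27 = 00100111 → 1-byte char (#1). Advance 1.
Byte at offset 1: 0xED = 11101101 → 3-byte char (#2). Advance 3.
Byte at offset 4: 0xE8 = 11101000 → 3-byte char (#3). Advance 3.
Byte at offset 7: 0xC9 = 11001001 → 2-byte char (#4). Advance 2.
Byte at offset 9: 0xD6 = 11010110 → 2-byte char (#5). Advance 2.
Byte at offset 11: 0xC7 = 11000111 → 2-byte char (#6). Advance 2.
Byte at offset 13: 0xF0 = 11110000 → 4-byte char (#7). Advance 4.
Byte at offset 17: 0xF0 = 11110000 → 4-byte char (#8). Advance 4.
Byte at offset 21: 0xDF = 11011111 → 2-byte char (#9). Advance 2.
Byte at offset 23: 0xF0 = 11110000 → 4-byte char (#10). Advance 4.
Byte at offset 27: 0xF0 = 11110000 → 4-byte char (#11). Advance 4.
Byte at offset 31: 0xF0 = 11110000 → 4-byte char (#12). Advance 4.
Reached end at offset 35 after 12 code points.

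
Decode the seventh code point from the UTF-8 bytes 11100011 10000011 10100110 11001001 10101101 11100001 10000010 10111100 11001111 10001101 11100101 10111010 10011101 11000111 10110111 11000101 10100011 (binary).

Offset 0: leading byte 0xE3 = 11100011 → 3-byte char #1 = E3 83 A6.
Offset 3: leading byte 0xC9 = 11001001 → 2-byte char #2 = C9 AD.
Offset 5: leading byte 0xE1 = 11100001 → 3-byte char #3 = E1 82 BC.
Offset 8: leading byte 0xCF = 11001111 → 2-byte char #4 = CF 8D.
Offset 10: leading byte 0xE5 = 11100101 → 3-byte char #5 = E5 BA 9D.
Offset 13: leading byte 0xC7 = 11000111 → 2-byte char #6 = C7 B7.
Offset 15: leading byte 0xC5 = 11000101 → 2-byte char #7 = C5 A3.
Leading byte 0xC5 = 11000101 matches 110xxxxx → 2-byte sequence.
Byte 1: 0xC5 = 11000101, payload 00101 (5 bits).
Byte 2: 0xA3 = 10100011 (10xxxxxx ✓), payload 100011.
Concatenate: 00101100011 = 0x163 (11 bits → U+0163).

U+0163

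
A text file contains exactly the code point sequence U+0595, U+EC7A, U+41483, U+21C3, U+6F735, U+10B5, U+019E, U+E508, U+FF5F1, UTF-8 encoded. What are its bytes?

D6 95 EE B1 BA F1 81 92 83 E2 87 83 F1 AF 9C B5 E1 82 B5 C6 9E EE 94 88 F3 BF 97 B1

U+0595: 2-byte form → D6 95.
U+EC7A: 3-byte form → EE B1 BA.
U+41483: 4-byte form → F1 81 92 83.
U+21C3: 3-byte form → E2 87 83.
U+6F735: 4-byte form → F1 AF 9C B5.
U+10B5: 3-byte form → E1 82 B5.
U+019E: 2-byte form → C6 9E.
U+E508: 3-byte form → EE 94 88.
U+FF5F1: 4-byte form → F3 BF 97 B1.
Concatenated (28 bytes): D6 95 EE B1 BA F1 81 92 83 E2 87 83 F1 AF 9C B5 E1 82 B5 C6 9E EE 94 88 F3 BF 97 B1.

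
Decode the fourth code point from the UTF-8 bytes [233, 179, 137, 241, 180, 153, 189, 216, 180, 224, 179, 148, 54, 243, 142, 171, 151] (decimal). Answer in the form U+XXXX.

Offset 0: leading byte 0xE9 = 11101001 → 3-byte char #1 = E9 B3 89.
Offset 3: leading byte 0xF1 = 11110001 → 4-byte char #2 = F1 B4 99 BD.
Offset 7: leading byte 0xD8 = 11011000 → 2-byte char #3 = D8 B4.
Offset 9: leading byte 0xE0 = 11100000 → 3-byte char #4 = E0 B3 94.
Leading byte 0xE0 = 11100000 matches 1110xxxx → 3-byte sequence.
Byte 1: 0xE0 = 11100000, payload 0000 (4 bits).
Byte 2: 0xB3 = 10110011 (10xxxxxx ✓), payload 110011.
Byte 3: 0x94 = 10010100 (10xxxxxx ✓), payload 010100.
Concatenate: 0000110011010100 = 0xCD4 (16 bits → U+0CD4).

U+0CD4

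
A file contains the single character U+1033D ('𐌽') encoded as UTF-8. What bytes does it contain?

F0 90 8C BD

U+1033D = 0x1033D = 66365 decimal. In range U+10000–U+10FFFF → 4-byte form: 11110xxx 10xxxxxx 10xxxxxx 10xxxxxx.
Binary (21 bits): 000010000001100111101.
Split 3+6+6+6: 000 | 010000 | 001100 | 111101.
Byte 1: 11110000 = 0xF0.
Byte 2: 10010000 = 0x90.
Byte 3: 10001100 = 0x8C.
Byte 4: 10111101 = 0xBD.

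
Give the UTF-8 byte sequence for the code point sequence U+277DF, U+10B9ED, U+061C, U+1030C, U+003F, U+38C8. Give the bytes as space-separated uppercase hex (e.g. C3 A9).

U+277DF: 4-byte form → F0 A7 9F 9F.
U+10B9ED: 4-byte form → F4 8B A7 AD.
U+061C: 2-byte form → D8 9C.
U+1030C: 4-byte form → F0 90 8C 8C.
U+003F: 1-byte form → 3F.
U+38C8: 3-byte form → E3 A3 88.
Concatenated (18 bytes): F0 A7 9F 9F F4 8B A7 AD D8 9C F0 90 8C 8C 3F E3 A3 88.

F0 A7 9F 9F F4 8B A7 AD D8 9C F0 90 8C 8C 3F E3 A3 88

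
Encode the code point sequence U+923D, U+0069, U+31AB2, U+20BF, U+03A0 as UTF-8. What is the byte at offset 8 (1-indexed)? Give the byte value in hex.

1-indexed offset 8 is 0-indexed offset 7.
U+923D → 3-byte form E9 88 BD at offsets 0–2.
U+0069 → 1-byte form 69 at offsets 3–3.
U+31AB2 → 4-byte form F0 B1 AA B2 at offsets 4–7.
Offset 7 falls in char 3's range; it's byte 4 of F0 B1 AA B2 = 0xB2.

0xB2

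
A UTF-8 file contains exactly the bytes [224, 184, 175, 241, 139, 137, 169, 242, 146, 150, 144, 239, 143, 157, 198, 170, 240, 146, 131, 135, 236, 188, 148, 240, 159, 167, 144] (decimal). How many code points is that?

8

Byte at offset 0: 0xE0 = 11100000 → 3-byte char (#1). Advance 3.
Byte at offset 3: 0xF1 = 11110001 → 4-byte char (#2). Advance 4.
Byte at offset 7: 0xF2 = 11110010 → 4-byte char (#3). Advance 4.
Byte at offset 11: 0xEF = 11101111 → 3-byte char (#4). Advance 3.
Byte at offset 14: 0xC6 = 11000110 → 2-byte char (#5). Advance 2.
Byte at offset 16: 0xF0 = 11110000 → 4-byte char (#6). Advance 4.
Byte at offset 20: 0xEC = 11101100 → 3-byte char (#7). Advance 3.
Byte at offset 23: 0xF0 = 11110000 → 4-byte char (#8). Advance 4.
Reached end at offset 27 after 8 code points.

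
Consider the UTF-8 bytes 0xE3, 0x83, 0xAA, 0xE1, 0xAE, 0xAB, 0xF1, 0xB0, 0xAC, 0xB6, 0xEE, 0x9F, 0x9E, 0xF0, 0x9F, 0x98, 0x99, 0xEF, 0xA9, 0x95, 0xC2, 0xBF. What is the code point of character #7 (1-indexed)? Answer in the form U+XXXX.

Offset 0: leading byte 0xE3 = 11100011 → 3-byte char #1 = E3 83 AA.
Offset 3: leading byte 0xE1 = 11100001 → 3-byte char #2 = E1 AE AB.
Offset 6: leading byte 0xF1 = 11110001 → 4-byte char #3 = F1 B0 AC B6.
Offset 10: leading byte 0xEE = 11101110 → 3-byte char #4 = EE 9F 9E.
Offset 13: leading byte 0xF0 = 11110000 → 4-byte char #5 = F0 9F 98 99.
Offset 17: leading byte 0xEF = 11101111 → 3-byte char #6 = EF A9 95.
Offset 20: leading byte 0xC2 = 11000010 → 2-byte char #7 = C2 BF.
Leading byte 0xC2 = 11000010 matches 110xxxxx → 2-byte sequence.
Byte 1: 0xC2 = 11000010, payload 00010 (5 bits).
Byte 2: 0xBF = 10111111 (10xxxxxx ✓), payload 111111.
Concatenate: 00010111111 = 0xBF (11 bits → U+00BF).

U+00BF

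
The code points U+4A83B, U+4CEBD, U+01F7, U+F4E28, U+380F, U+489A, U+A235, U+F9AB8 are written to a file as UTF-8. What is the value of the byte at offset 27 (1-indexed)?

0xB8

1-indexed offset 27 is 0-indexed offset 26.
U+4A83B → 4-byte form F1 8A A0 BB at offsets 0–3.
U+4CEBD → 4-byte form F1 8C BA BD at offsets 4–7.
U+01F7 → 2-byte form C7 B7 at offsets 8–9.
U+F4E28 → 4-byte form F3 B4 B8 A8 at offsets 10–13.
U+380F → 3-byte form E3 A0 8F at offsets 14–16.
U+489A → 3-byte form E4 A2 9A at offsets 17–19.
U+A235 → 3-byte form EA 88 B5 at offsets 20–22.
U+F9AB8 → 4-byte form F3 B9 AA B8 at offsets 23–26.
Offset 26 falls in char 8's range; it's byte 4 of F3 B9 AA B8 = 0xB8.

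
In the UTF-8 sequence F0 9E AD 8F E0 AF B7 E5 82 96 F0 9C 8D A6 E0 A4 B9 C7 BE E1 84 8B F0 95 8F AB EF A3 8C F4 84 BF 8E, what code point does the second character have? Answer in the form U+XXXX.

Offset 0: leading byte 0xF0 = 11110000 → 4-byte char #1 = F0 9E AD 8F.
Offset 4: leading byte 0xE0 = 11100000 → 3-byte char #2 = E0 AF B7.
Leading byte 0xE0 = 11100000 matches 1110xxxx → 3-byte sequence.
Byte 1: 0xE0 = 11100000, payload 0000 (4 bits).
Byte 2: 0xAF = 10101111 (10xxxxxx ✓), payload 101111.
Byte 3: 0xB7 = 10110111 (10xxxxxx ✓), payload 110111.
Concatenate: 0000101111110111 = 0xBF7 (16 bits → U+0BF7).

U+0BF7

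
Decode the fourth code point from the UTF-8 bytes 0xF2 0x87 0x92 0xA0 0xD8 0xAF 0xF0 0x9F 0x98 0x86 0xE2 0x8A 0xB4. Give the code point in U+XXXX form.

U+22B4

Offset 0: leading byte 0xF2 = 11110010 → 4-byte char #1 = F2 87 92 A0.
Offset 4: leading byte 0xD8 = 11011000 → 2-byte char #2 = D8 AF.
Offset 6: leading byte 0xF0 = 11110000 → 4-byte char #3 = F0 9F 98 86.
Offset 10: leading byte 0xE2 = 11100010 → 3-byte char #4 = E2 8A B4.
Leading byte 0xE2 = 11100010 matches 1110xxxx → 3-byte sequence.
Byte 1: 0xE2 = 11100010, payload 0010 (4 bits).
Byte 2: 0x8A = 10001010 (10xxxxxx ✓), payload 001010.
Byte 3: 0xB4 = 10110100 (10xxxxxx ✓), payload 110100.
Concatenate: 0010001010110100 = 0x22B4 (16 bits → U+22B4).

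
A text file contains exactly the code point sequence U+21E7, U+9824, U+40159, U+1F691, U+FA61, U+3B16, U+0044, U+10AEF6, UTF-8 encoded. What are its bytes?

E2 87 A7 E9 A0 A4 F1 80 85 99 F0 9F 9A 91 EF A9 A1 E3 AC 96 44 F4 8A BB B6

U+21E7: 3-byte form → E2 87 A7.
U+9824: 3-byte form → E9 A0 A4.
U+40159: 4-byte form → F1 80 85 99.
U+1F691: 4-byte form → F0 9F 9A 91.
U+FA61: 3-byte form → EF A9 A1.
U+3B16: 3-byte form → E3 AC 96.
U+0044: 1-byte form → 44.
U+10AEF6: 4-byte form → F4 8A BB B6.
Concatenated (25 bytes): E2 87 A7 E9 A0 A4 F1 80 85 99 F0 9F 9A 91 EF A9 A1 E3 AC 96 44 F4 8A BB B6.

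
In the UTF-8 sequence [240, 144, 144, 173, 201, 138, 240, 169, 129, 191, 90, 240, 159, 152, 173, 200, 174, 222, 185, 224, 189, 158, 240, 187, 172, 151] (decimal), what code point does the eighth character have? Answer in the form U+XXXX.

Offset 0: leading byte 0xF0 = 11110000 → 4-byte char #1 = F0 90 90 AD.
Offset 4: leading byte 0xC9 = 11001001 → 2-byte char #2 = C9 8A.
Offset 6: leading byte 0xF0 = 11110000 → 4-byte char #3 = F0 A9 81 BF.
Offset 10: leading byte 0x5A = 01011010 → 1-byte char #4 = 5A.
Offset 11: leading byte 0xF0 = 11110000 → 4-byte char #5 = F0 9F 98 AD.
Offset 15: leading byte 0xC8 = 11001000 → 2-byte char #6 = C8 AE.
Offset 17: leading byte 0xDE = 11011110 → 2-byte char #7 = DE B9.
Offset 19: leading byte 0xE0 = 11100000 → 3-byte char #8 = E0 BD 9E.
Leading byte 0xE0 = 11100000 matches 1110xxxx → 3-byte sequence.
Byte 1: 0xE0 = 11100000, payload 0000 (4 bits).
Byte 2: 0xBD = 10111101 (10xxxxxx ✓), payload 111101.
Byte 3: 0x9E = 10011110 (10xxxxxx ✓), payload 011110.
Concatenate: 0000111101011110 = 0xF5E (16 bits → U+0F5E).

U+0F5E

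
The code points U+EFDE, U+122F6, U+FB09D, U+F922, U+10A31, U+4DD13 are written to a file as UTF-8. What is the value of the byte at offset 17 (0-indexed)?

U+EFDE → 3-byte form EE BF 9E at offsets 0–2.
U+122F6 → 4-byte form F0 92 8B B6 at offsets 3–6.
U+FB09D → 4-byte form F3 BB 82 9D at offsets 7–10.
U+F922 → 3-byte form EF A4 A2 at offsets 11–13.
U+10A31 → 4-byte form F0 90 A8 B1 at offsets 14–17.
Offset 17 falls in char 5's range; it's byte 4 of F0 90 A8 B1 = 0xB1.

0xB1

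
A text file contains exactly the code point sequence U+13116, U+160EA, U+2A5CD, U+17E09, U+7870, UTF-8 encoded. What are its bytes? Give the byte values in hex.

F0 93 84 96 F0 96 83 AA F0 AA 97 8D F0 97 B8 89 E7 A1 B0

U+13116: 4-byte form → F0 93 84 96.
U+160EA: 4-byte form → F0 96 83 AA.
U+2A5CD: 4-byte form → F0 AA 97 8D.
U+17E09: 4-byte form → F0 97 B8 89.
U+7870: 3-byte form → E7 A1 B0.
Concatenated (19 bytes): F0 93 84 96 F0 96 83 AA F0 AA 97 8D F0 97 B8 89 E7 A1 B0.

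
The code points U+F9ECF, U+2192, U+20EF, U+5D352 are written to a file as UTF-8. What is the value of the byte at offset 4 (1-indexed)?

1-indexed offset 4 is 0-indexed offset 3.
U+F9ECF → 4-byte form F3 B9 BB 8F at offsets 0–3.
Offset 3 falls in char 1's range; it's byte 4 of F3 B9 BB 8F = 0x8F.

0x8F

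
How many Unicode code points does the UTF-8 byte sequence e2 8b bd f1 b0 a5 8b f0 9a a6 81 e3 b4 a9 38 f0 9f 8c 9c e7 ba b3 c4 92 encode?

Byte at offset 0: 0xE2 = 11100010 → 3-byte char (#1). Advance 3.
Byte at offset 3: 0xF1 = 11110001 → 4-byte char (#2). Advance 4.
Byte at offset 7: 0xF0 = 11110000 → 4-byte char (#3). Advance 4.
Byte at offset 11: 0xE3 = 11100011 → 3-byte char (#4). Advance 3.
Byte at offset 14: 0x38 = 00111000 → 1-byte char (#5). Advance 1.
Byte at offset 15: 0xF0 = 11110000 → 4-byte char (#6). Advance 4.
Byte at offset 19: 0xE7 = 11100111 → 3-byte char (#7). Advance 3.
Byte at offset 22: 0xC4 = 11000100 → 2-byte char (#8). Advance 2.
Reached end at offset 24 after 8 code points.

8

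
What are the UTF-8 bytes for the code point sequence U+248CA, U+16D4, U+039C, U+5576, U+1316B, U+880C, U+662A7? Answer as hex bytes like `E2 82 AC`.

U+248CA: 4-byte form → F0 A4 A3 8A.
U+16D4: 3-byte form → E1 9B 94.
U+039C: 2-byte form → CE 9C.
U+5576: 3-byte form → E5 95 B6.
U+1316B: 4-byte form → F0 93 85 AB.
U+880C: 3-byte form → E8 A0 8C.
U+662A7: 4-byte form → F1 A6 8A A7.
Concatenated (23 bytes): F0 A4 A3 8A E1 9B 94 CE 9C E5 95 B6 F0 93 85 AB E8 A0 8C F1 A6 8A A7.

F0 A4 A3 8A E1 9B 94 CE 9C E5 95 B6 F0 93 85 AB E8 A0 8C F1 A6 8A A7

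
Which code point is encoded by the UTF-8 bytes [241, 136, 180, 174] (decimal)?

U+48D2E

Leading byte 0xF1 = 11110001 matches 11110xxx → 4-byte sequence.
Byte 1: 0xF1 = 11110001, payload 001 (3 bits).
Byte 2: 0x88 = 10001000 (10xxxxxx ✓), payload 001000.
Byte 3: 0xB4 = 10110100 (10xxxxxx ✓), payload 110100.
Byte 4: 0xAE = 10101110 (10xxxxxx ✓), payload 101110.
Concatenate: 001001000110100101110 = 0x48D2E (21 bits → U+48D2E).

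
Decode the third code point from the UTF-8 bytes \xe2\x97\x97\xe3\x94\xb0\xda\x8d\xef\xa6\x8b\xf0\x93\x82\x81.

Offset 0: leading byte 0xE2 = 11100010 → 3-byte char #1 = E2 97 97.
Offset 3: leading byte 0xE3 = 11100011 → 3-byte char #2 = E3 94 B0.
Offset 6: leading byte 0xDA = 11011010 → 2-byte char #3 = DA 8D.
Leading byte 0xDA = 11011010 matches 110xxxxx → 2-byte sequence.
Byte 1: 0xDA = 11011010, payload 11010 (5 bits).
Byte 2: 0x8D = 10001101 (10xxxxxx ✓), payload 001101.
Concatenate: 11010001101 = 0x68D (11 bits → U+068D).

U+068D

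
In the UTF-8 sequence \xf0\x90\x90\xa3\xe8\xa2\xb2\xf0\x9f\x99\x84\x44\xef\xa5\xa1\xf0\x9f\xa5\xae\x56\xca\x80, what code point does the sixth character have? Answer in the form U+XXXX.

U+1F96E

Offset 0: leading byte 0xF0 = 11110000 → 4-byte char #1 = F0 90 90 A3.
Offset 4: leading byte 0xE8 = 11101000 → 3-byte char #2 = E8 A2 B2.
Offset 7: leading byte 0xF0 = 11110000 → 4-byte char #3 = F0 9F 99 84.
Offset 11: leading byte 0x44 = 01000100 → 1-byte char #4 = 44.
Offset 12: leading byte 0xEF = 11101111 → 3-byte char #5 = EF A5 A1.
Offset 15: leading byte 0xF0 = 11110000 → 4-byte char #6 = F0 9F A5 AE.
Leading byte 0xF0 = 11110000 matches 11110xxx → 4-byte sequence.
Byte 1: 0xF0 = 11110000, payload 000 (3 bits).
Byte 2: 0x9F = 10011111 (10xxxxxx ✓), payload 011111.
Byte 3: 0xA5 = 10100101 (10xxxxxx ✓), payload 100101.
Byte 4: 0xAE = 10101110 (10xxxxxx ✓), payload 101110.
Concatenate: 000011111100101101110 = 0x1F96E (21 bits → U+1F96E).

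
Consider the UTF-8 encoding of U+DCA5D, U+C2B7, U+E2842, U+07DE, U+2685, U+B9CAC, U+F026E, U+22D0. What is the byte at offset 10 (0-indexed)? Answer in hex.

0x82

U+DCA5D → 4-byte form F3 9C A9 9D at offsets 0–3.
U+C2B7 → 3-byte form EC 8A B7 at offsets 4–6.
U+E2842 → 4-byte form F3 A2 A1 82 at offsets 7–10.
Offset 10 falls in char 3's range; it's byte 4 of F3 A2 A1 82 = 0x82.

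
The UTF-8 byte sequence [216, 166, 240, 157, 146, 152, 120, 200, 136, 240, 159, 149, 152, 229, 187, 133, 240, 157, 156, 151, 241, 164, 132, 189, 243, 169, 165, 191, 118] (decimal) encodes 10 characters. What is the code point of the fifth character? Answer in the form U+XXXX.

U+1F558

Offset 0: leading byte 0xD8 = 11011000 → 2-byte char #1 = D8 A6.
Offset 2: leading byte 0xF0 = 11110000 → 4-byte char #2 = F0 9D 92 98.
Offset 6: leading byte 0x78 = 01111000 → 1-byte char #3 = 78.
Offset 7: leading byte 0xC8 = 11001000 → 2-byte char #4 = C8 88.
Offset 9: leading byte 0xF0 = 11110000 → 4-byte char #5 = F0 9F 95 98.
Leading byte 0xF0 = 11110000 matches 11110xxx → 4-byte sequence.
Byte 1: 0xF0 = 11110000, payload 000 (3 bits).
Byte 2: 0x9F = 10011111 (10xxxxxx ✓), payload 011111.
Byte 3: 0x95 = 10010101 (10xxxxxx ✓), payload 010101.
Byte 4: 0x98 = 10011000 (10xxxxxx ✓), payload 011000.
Concatenate: 000011111010101011000 = 0x1F558 (21 bits → U+1F558).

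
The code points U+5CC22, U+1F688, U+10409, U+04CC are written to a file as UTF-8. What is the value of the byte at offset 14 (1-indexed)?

1-indexed offset 14 is 0-indexed offset 13.
U+5CC22 → 4-byte form F1 9C B0 A2 at offsets 0–3.
U+1F688 → 4-byte form F0 9F 9A 88 at offsets 4–7.
U+10409 → 4-byte form F0 90 90 89 at offsets 8–11.
U+04CC → 2-byte form D3 8C at offsets 12–13.
Offset 13 falls in char 4's range; it's byte 2 of D3 8C = 0x8C.

0x8C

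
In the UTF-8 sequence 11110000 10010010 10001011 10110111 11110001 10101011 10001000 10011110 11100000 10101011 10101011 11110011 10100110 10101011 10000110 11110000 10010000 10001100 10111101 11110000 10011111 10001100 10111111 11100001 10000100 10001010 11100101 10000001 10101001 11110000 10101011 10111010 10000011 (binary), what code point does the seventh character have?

U+110A

Offset 0: leading byte 0xF0 = 11110000 → 4-byte char #1 = F0 92 8B B7.
Offset 4: leading byte 0xF1 = 11110001 → 4-byte char #2 = F1 AB 88 9E.
Offset 8: leading byte 0xE0 = 11100000 → 3-byte char #3 = E0 AB AB.
Offset 11: leading byte 0xF3 = 11110011 → 4-byte char #4 = F3 A6 AB 86.
Offset 15: leading byte 0xF0 = 11110000 → 4-byte char #5 = F0 90 8C BD.
Offset 19: leading byte 0xF0 = 11110000 → 4-byte char #6 = F0 9F 8C BF.
Offset 23: leading byte 0xE1 = 11100001 → 3-byte char #7 = E1 84 8A.
Leading byte 0xE1 = 11100001 matches 1110xxxx → 3-byte sequence.
Byte 1: 0xE1 = 11100001, payload 0001 (4 bits).
Byte 2: 0x84 = 10000100 (10xxxxxx ✓), payload 000100.
Byte 3: 0x8A = 10001010 (10xxxxxx ✓), payload 001010.
Concatenate: 0001000100001010 = 0x110A (16 bits → U+110A).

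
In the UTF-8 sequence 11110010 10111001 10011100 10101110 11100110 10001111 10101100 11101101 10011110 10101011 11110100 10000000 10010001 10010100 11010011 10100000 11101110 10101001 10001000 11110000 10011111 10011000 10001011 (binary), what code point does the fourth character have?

U+100454

Offset 0: leading byte 0xF2 = 11110010 → 4-byte char #1 = F2 B9 9C AE.
Offset 4: leading byte 0xE6 = 11100110 → 3-byte char #2 = E6 8F AC.
Offset 7: leading byte 0xED = 11101101 → 3-byte char #3 = ED 9E AB.
Offset 10: leading byte 0xF4 = 11110100 → 4-byte char #4 = F4 80 91 94.
Leading byte 0xF4 = 11110100 matches 11110xxx → 4-byte sequence.
Byte 1: 0xF4 = 11110100, payload 100 (3 bits).
Byte 2: 0x80 = 10000000 (10xxxxxx ✓), payload 000000.
Byte 3: 0x91 = 10010001 (10xxxxxx ✓), payload 010001.
Byte 4: 0x94 = 10010100 (10xxxxxx ✓), payload 010100.
Concatenate: 100000000010001010100 = 0x100454 (21 bits → U+100454).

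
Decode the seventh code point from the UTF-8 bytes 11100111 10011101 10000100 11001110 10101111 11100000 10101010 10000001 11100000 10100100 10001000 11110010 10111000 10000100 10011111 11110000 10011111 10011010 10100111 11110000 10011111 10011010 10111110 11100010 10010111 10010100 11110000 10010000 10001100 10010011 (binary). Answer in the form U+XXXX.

Offset 0: leading byte 0xE7 = 11100111 → 3-byte char #1 = E7 9D 84.
Offset 3: leading byte 0xCE = 11001110 → 2-byte char #2 = CE AF.
Offset 5: leading byte 0xE0 = 11100000 → 3-byte char #3 = E0 AA 81.
Offset 8: leading byte 0xE0 = 11100000 → 3-byte char #4 = E0 A4 88.
Offset 11: leading byte 0xF2 = 11110010 → 4-byte char #5 = F2 B8 84 9F.
Offset 15: leading byte 0xF0 = 11110000 → 4-byte char #6 = F0 9F 9A A7.
Offset 19: leading byte 0xF0 = 11110000 → 4-byte char #7 = F0 9F 9A BE.
Leading byte 0xF0 = 11110000 matches 11110xxx → 4-byte sequence.
Byte 1: 0xF0 = 11110000, payload 000 (3 bits).
Byte 2: 0x9F = 10011111 (10xxxxxx ✓), payload 011111.
Byte 3: 0x9A = 10011010 (10xxxxxx ✓), payload 011010.
Byte 4: 0xBE = 10111110 (10xxxxxx ✓), payload 111110.
Concatenate: 000011111011010111110 = 0x1F6BE (21 bits → U+1F6BE).

U+1F6BE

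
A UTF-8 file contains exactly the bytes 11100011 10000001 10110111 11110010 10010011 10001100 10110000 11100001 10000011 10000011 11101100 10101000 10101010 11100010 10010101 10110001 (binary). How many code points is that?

5

Byte at offset 0: 0xE3 = 11100011 → 3-byte char (#1). Advance 3.
Byte at offset 3: 0xF2 = 11110010 → 4-byte char (#2). Advance 4.
Byte at offset 7: 0xE1 = 11100001 → 3-byte char (#3). Advance 3.
Byte at offset 10: 0xEC = 11101100 → 3-byte char (#4). Advance 3.
Byte at offset 13: 0xE2 = 11100010 → 3-byte char (#5). Advance 3.
Reached end at offset 16 after 5 code points.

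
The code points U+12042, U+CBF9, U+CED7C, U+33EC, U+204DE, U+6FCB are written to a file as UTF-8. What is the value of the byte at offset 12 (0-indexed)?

U+12042 → 4-byte form F0 92 81 82 at offsets 0–3.
U+CBF9 → 3-byte form EC AF B9 at offsets 4–6.
U+CED7C → 4-byte form F3 8E B5 BC at offsets 7–10.
U+33EC → 3-byte form E3 8F AC at offsets 11–13.
Offset 12 falls in char 4's range; it's byte 2 of E3 8F AC = 0x8F.

0x8F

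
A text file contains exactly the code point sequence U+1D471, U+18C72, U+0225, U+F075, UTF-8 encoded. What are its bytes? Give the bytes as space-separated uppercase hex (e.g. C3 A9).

U+1D471: 4-byte form → F0 9D 91 B1.
U+18C72: 4-byte form → F0 98 B1 B2.
U+0225: 2-byte form → C8 A5.
U+F075: 3-byte form → EF 81 B5.
Concatenated (13 bytes): F0 9D 91 B1 F0 98 B1 B2 C8 A5 EF 81 B5.

F0 9D 91 B1 F0 98 B1 B2 C8 A5 EF 81 B5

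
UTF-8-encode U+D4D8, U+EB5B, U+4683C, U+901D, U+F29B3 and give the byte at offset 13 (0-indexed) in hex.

0xF3

U+D4D8 → 3-byte form ED 93 98 at offsets 0–2.
U+EB5B → 3-byte form EE AD 9B at offsets 3–5.
U+4683C → 4-byte form F1 86 A0 BC at offsets 6–9.
U+901D → 3-byte form E9 80 9D at offsets 10–12.
U+F29B3 → 4-byte form F3 B2 A6 B3 at offsets 13–16.
Offset 13 falls in char 5's range; it's byte 1 of F3 B2 A6 B3 = 0xF3.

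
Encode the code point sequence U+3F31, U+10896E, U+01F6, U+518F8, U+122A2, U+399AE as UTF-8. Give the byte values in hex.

E3 BC B1 F4 88 A5 AE C7 B6 F1 91 A3 B8 F0 92 8A A2 F0 B9 A6 AE

U+3F31: 3-byte form → E3 BC B1.
U+10896E: 4-byte form → F4 88 A5 AE.
U+01F6: 2-byte form → C7 B6.
U+518F8: 4-byte form → F1 91 A3 B8.
U+122A2: 4-byte form → F0 92 8A A2.
U+399AE: 4-byte form → F0 B9 A6 AE.
Concatenated (21 bytes): E3 BC B1 F4 88 A5 AE C7 B6 F1 91 A3 B8 F0 92 8A A2 F0 B9 A6 AE.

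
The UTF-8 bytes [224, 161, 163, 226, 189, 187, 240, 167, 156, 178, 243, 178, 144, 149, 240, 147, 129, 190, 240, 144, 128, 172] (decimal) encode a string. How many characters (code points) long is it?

Byte at offset 0: 0xE0 = 11100000 → 3-byte char (#1). Advance 3.
Byte at offset 3: 0xE2 = 11100010 → 3-byte char (#2). Advance 3.
Byte at offset 6: 0xF0 = 11110000 → 4-byte char (#3). Advance 4.
Byte at offset 10: 0xF3 = 11110011 → 4-byte char (#4). Advance 4.
Byte at offset 14: 0xF0 = 11110000 → 4-byte char (#5). Advance 4.
Byte at offset 18: 0xF0 = 11110000 → 4-byte char (#6). Advance 4.
Reached end at offset 22 after 6 code points.

6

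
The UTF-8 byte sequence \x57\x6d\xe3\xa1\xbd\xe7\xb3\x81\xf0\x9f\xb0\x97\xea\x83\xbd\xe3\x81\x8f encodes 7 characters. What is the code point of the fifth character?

Offset 0: leading byte 0x57 = 01010111 → 1-byte char #1 = 57.
Offset 1: leading byte 0x6D = 01101101 → 1-byte char #2 = 6D.
Offset 2: leading byte 0xE3 = 11100011 → 3-byte char #3 = E3 A1 BD.
Offset 5: leading byte 0xE7 = 11100111 → 3-byte char #4 = E7 B3 81.
Offset 8: leading byte 0xF0 = 11110000 → 4-byte char #5 = F0 9F B0 97.
Leading byte 0xF0 = 11110000 matches 11110xxx → 4-byte sequence.
Byte 1: 0xF0 = 11110000, payload 000 (3 bits).
Byte 2: 0x9F = 10011111 (10xxxxxx ✓), payload 011111.
Byte 3: 0xB0 = 10110000 (10xxxxxx ✓), payload 110000.
Byte 4: 0x97 = 10010111 (10xxxxxx ✓), payload 010111.
Concatenate: 000011111110000010111 = 0x1FC17 (21 bits → U+1FC17).

U+1FC17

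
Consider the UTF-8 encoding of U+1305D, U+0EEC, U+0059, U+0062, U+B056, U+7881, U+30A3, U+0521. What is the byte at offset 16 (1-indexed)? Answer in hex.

1-indexed offset 16 is 0-indexed offset 15.
U+1305D → 4-byte form F0 93 81 9D at offsets 0–3.
U+0EEC → 3-byte form E0 BB AC at offsets 4–6.
U+0059 → 1-byte form 59 at offsets 7–7.
U+0062 → 1-byte form 62 at offsets 8–8.
U+B056 → 3-byte form EB 81 96 at offsets 9–11.
U+7881 → 3-byte form E7 A2 81 at offsets 12–14.
U+30A3 → 3-byte form E3 82 A3 at offsets 15–17.
Offset 15 falls in char 7's range; it's byte 1 of E3 82 A3 = 0xE3.

0xE3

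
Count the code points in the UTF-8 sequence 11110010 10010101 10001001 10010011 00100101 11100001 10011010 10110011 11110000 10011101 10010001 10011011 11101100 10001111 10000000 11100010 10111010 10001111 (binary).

Byte at offset 0: 0xF2 = 11110010 → 4-byte char (#1). Advance 4.
Byte at offset 4: 0x25 = 00100101 → 1-byte char (#2). Advance 1.
Byte at offset 5: 0xE1 = 11100001 → 3-byte char (#3). Advance 3.
Byte at offset 8: 0xF0 = 11110000 → 4-byte char (#4). Advance 4.
Byte at offset 12: 0xEC = 11101100 → 3-byte char (#5). Advance 3.
Byte at offset 15: 0xE2 = 11100010 → 3-byte char (#6). Advance 3.
Reached end at offset 18 after 6 code points.

6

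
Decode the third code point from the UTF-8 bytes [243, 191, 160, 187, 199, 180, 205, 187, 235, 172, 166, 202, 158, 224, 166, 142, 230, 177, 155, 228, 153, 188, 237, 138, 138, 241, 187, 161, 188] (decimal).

Offset 0: leading byte 0xF3 = 11110011 → 4-byte char #1 = F3 BF A0 BB.
Offset 4: leading byte 0xC7 = 11000111 → 2-byte char #2 = C7 B4.
Offset 6: leading byte 0xCD = 11001101 → 2-byte char #3 = CD BB.
Leading byte 0xCD = 11001101 matches 110xxxxx → 2-byte sequence.
Byte 1: 0xCD = 11001101, payload 01101 (5 bits).
Byte 2: 0xBB = 10111011 (10xxxxxx ✓), payload 111011.
Concatenate: 01101111011 = 0x37B (11 bits → U+037B).

U+037B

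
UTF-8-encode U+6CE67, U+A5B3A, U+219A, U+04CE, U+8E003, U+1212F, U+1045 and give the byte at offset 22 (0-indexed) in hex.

U+6CE67 → 4-byte form F1 AC B9 A7 at offsets 0–3.
U+A5B3A → 4-byte form F2 A5 AC BA at offsets 4–7.
U+219A → 3-byte form E2 86 9A at offsets 8–10.
U+04CE → 2-byte form D3 8E at offsets 11–12.
U+8E003 → 4-byte form F2 8E 80 83 at offsets 13–16.
U+1212F → 4-byte form F0 92 84 AF at offsets 17–20.
U+1045 → 3-byte form E1 81 85 at offsets 21–23.
Offset 22 falls in char 7's range; it's byte 2 of E1 81 85 = 0x81.

0x81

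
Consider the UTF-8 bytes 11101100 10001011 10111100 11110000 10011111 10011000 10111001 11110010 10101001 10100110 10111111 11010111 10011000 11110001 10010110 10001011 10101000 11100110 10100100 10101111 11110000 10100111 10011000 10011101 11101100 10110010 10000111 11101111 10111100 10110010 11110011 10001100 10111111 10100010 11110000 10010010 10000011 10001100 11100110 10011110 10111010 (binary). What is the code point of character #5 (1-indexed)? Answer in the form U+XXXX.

U+562E8

Offset 0: leading byte 0xEC = 11101100 → 3-byte char #1 = EC 8B BC.
Offset 3: leading byte 0xF0 = 11110000 → 4-byte char #2 = F0 9F 98 B9.
Offset 7: leading byte 0xF2 = 11110010 → 4-byte char #3 = F2 A9 A6 BF.
Offset 11: leading byte 0xD7 = 11010111 → 2-byte char #4 = D7 98.
Offset 13: leading byte 0xF1 = 11110001 → 4-byte char #5 = F1 96 8B A8.
Leading byte 0xF1 = 11110001 matches 11110xxx → 4-byte sequence.
Byte 1: 0xF1 = 11110001, payload 001 (3 bits).
Byte 2: 0x96 = 10010110 (10xxxxxx ✓), payload 010110.
Byte 3: 0x8B = 10001011 (10xxxxxx ✓), payload 001011.
Byte 4: 0xA8 = 10101000 (10xxxxxx ✓), payload 101000.
Concatenate: 001010110001011101000 = 0x562E8 (21 bits → U+562E8).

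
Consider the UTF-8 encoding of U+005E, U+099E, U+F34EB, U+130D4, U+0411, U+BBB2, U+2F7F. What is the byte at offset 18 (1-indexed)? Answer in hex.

1-indexed offset 18 is 0-indexed offset 17.
U+005E → 1-byte form 5E at offsets 0–0.
U+099E → 3-byte form E0 A6 9E at offsets 1–3.
U+F34EB → 4-byte form F3 B3 93 AB at offsets 4–7.
U+130D4 → 4-byte form F0 93 83 94 at offsets 8–11.
U+0411 → 2-byte form D0 91 at offsets 12–13.
U+BBB2 → 3-byte form EB AE B2 at offsets 14–16.
U+2F7F → 3-byte form E2 BD BF at offsets 17–19.
Offset 17 falls in char 7's range; it's byte 1 of E2 BD BF = 0xE2.

0xE2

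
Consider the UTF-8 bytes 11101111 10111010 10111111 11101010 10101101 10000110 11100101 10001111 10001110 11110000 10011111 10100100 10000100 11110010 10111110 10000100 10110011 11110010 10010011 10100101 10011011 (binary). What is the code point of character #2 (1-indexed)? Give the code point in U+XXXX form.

Offset 0: leading byte 0xEF = 11101111 → 3-byte char #1 = EF BA BF.
Offset 3: leading byte 0xEA = 11101010 → 3-byte char #2 = EA AD 86.
Leading byte 0xEA = 11101010 matches 1110xxxx → 3-byte sequence.
Byte 1: 0xEA = 11101010, payload 1010 (4 bits).
Byte 2: 0xAD = 10101101 (10xxxxxx ✓), payload 101101.
Byte 3: 0x86 = 10000110 (10xxxxxx ✓), payload 000110.
Concatenate: 1010101101000110 = 0xAB46 (16 bits → U+AB46).

U+AB46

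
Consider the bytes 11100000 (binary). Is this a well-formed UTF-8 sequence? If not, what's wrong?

invalid (sequence truncated)

Leading byte 0xE0 = 11100000 → 3-byte form, but only 1 byte is present.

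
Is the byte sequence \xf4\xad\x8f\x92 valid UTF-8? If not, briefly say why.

invalid (encodes a value above U+10FFFF)

Leading byte 0xF4 = 11110100 → 4-byte form.
Payload = 0x12D3D2, which exceeds U+10FFFF, the maximum Unicode code point. (Leading bytes F5–FF, or F4 followed by ≥ 0x90, are invalid.)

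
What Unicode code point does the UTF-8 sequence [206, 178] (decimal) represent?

U+03B2

Leading byte 0xCE = 11001110 matches 110xxxxx → 2-byte sequence.
Byte 1: 0xCE = 11001110, payload 01110 (5 bits).
Byte 2: 0xB2 = 10110010 (10xxxxxx ✓), payload 110010.
Concatenate: 01110110010 = 0x3B2 (11 bits → U+03B2).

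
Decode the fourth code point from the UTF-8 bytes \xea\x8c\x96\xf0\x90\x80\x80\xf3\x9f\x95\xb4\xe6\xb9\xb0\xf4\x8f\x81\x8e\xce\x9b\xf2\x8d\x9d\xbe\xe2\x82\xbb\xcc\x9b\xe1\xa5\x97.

U+6E70

Offset 0: leading byte 0xEA = 11101010 → 3-byte char #1 = EA 8C 96.
Offset 3: leading byte 0xF0 = 11110000 → 4-byte char #2 = F0 90 80 80.
Offset 7: leading byte 0xF3 = 11110011 → 4-byte char #3 = F3 9F 95 B4.
Offset 11: leading byte 0xE6 = 11100110 → 3-byte char #4 = E6 B9 B0.
Leading byte 0xE6 = 11100110 matches 1110xxxx → 3-byte sequence.
Byte 1: 0xE6 = 11100110, payload 0110 (4 bits).
Byte 2: 0xB9 = 10111001 (10xxxxxx ✓), payload 111001.
Byte 3: 0xB0 = 10110000 (10xxxxxx ✓), payload 110000.
Concatenate: 0110111001110000 = 0x6E70 (16 bits → U+6E70).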